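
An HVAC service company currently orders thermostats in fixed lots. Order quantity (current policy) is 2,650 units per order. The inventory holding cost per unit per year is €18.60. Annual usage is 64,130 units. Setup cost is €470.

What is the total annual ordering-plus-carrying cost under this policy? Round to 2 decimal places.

Orders/yr = 64,130/2,650 = 24.200; ordering cost = 24.200 × €470 = €11,374.00
Average inventory = 2,650/2 = 1325; holding cost = 1325 × €18.6 = €24,645.00
Total = €11,374.00 + €24,645.00 = €36,019.00

€36,019.00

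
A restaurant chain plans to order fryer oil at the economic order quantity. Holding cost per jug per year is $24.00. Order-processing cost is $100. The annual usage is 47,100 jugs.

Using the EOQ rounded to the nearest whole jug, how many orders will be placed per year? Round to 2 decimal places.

75.24 orders per year

EOQ = √(2DS/H) = √(2 × 47,100 × 100 / 24)
    = √(392,500.00) ≈ 626.50 → Q = 626
N = D/Q = 47,100/626 ≈ 75.240 orders/yr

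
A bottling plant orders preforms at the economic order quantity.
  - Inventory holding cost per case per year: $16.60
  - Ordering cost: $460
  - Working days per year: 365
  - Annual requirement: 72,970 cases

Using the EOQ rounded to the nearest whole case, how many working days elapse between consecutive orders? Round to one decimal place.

EOQ = √(2DS/H) = √(2 × 72,970 × 460 / 16.6)
    = √(4,044,120.48) ≈ 2,011.00 → Q = 2,011 cases
T = Q/D × 365 days = 2,011/72,970 × 365 = 10.059 days

10.1 days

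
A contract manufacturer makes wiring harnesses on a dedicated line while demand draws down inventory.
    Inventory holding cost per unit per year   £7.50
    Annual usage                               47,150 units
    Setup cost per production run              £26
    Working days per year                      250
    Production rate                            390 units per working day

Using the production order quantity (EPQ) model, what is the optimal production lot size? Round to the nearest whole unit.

796 units

Daily demand d = 47,150/250 = 188.600; p = 390; 1 − d/p = 0.51641
EPQ = √(2DS / (H(1 − d/p)))
    = √(2 × 47,150 × 26 / (7.5 × 0.51641)) ≈ 795.64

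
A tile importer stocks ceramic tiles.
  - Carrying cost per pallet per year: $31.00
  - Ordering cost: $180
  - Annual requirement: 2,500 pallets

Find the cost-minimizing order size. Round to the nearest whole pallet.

170 pallets

Optimal lot size Q* = (2 × 2,500 × $180 / $31)^½ ≈ 170.39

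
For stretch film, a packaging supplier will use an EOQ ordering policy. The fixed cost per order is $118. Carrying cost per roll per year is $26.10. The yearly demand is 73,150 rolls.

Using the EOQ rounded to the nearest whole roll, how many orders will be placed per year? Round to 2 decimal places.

2DS/H = 2·73,150·118/26.1 = 661,432.95
EOQ = √661,432.95 ≈ 813.29 → Q = 813
N = D/Q = 73,150/813 ≈ 89.975 orders/yr

89.98 orders per year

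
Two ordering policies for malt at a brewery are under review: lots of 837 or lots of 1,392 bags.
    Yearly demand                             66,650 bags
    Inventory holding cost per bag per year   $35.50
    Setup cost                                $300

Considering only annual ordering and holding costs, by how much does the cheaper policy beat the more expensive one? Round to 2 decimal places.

$326.59

For each Q, cost = (D/Q)·S + (Q/2)·H.
TC(837) = (66,650/837)×300 + (837/2)×35.5 = $38,745.64
TC(1,392) = (66,650/1,392)×300 + (1,392/2)×35.5 = $39,072.22
Cheaper: Q = 837.  Difference = $326.59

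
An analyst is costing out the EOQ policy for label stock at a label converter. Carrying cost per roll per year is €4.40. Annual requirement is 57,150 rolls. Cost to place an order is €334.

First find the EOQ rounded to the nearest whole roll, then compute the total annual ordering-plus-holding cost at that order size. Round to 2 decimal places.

Optimal lot size Q* = (2 × 57,150 × €334 / €4.4)^½ ≈ 2,945.57 → Q = 2,946 rolls
Orders/yr = 57,150/2,946 = 19.399; ordering cost = 19.399 × €334 = €6,479.33
Average inventory = 2,946/2 = 1473; holding cost = 1473 × €4.4 = €6,481.20
Total = €6,479.33 + €6,481.20 = €12,960.53

€12,960.53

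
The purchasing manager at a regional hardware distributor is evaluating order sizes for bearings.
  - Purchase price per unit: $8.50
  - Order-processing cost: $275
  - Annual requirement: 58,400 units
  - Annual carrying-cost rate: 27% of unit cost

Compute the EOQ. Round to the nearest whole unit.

3,741 units

H = i·C = 0.27 × $8.5 = $2.2950 per unit-year
Q* = √(2·D·S / H) = √(2·58,400·275 / 2.295) = √13,995,642.7 ≈ 3,741.08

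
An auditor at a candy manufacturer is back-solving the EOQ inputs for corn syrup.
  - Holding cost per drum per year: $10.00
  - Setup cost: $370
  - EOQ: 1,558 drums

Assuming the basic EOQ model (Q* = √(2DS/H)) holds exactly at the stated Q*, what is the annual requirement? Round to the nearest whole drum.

EOQ relation: Q² = 2DS/H, so rearrange for the unknown.
D = Q²H / (2S) = 1,558² × 10 / (2 × 370) = 32,802.22

32,802 drums per year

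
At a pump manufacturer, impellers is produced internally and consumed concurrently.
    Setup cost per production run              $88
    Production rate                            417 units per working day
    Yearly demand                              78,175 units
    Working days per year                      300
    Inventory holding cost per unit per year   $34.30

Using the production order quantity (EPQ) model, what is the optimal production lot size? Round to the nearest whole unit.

1,034 units

d = 78,175/300 = 260.5833 units/day;  effective holding cost H(1 − d/p) = 34.3·(1 − 260.5833/417) = 12.86593
Q* = √(2DS / H_eff) = √(2·78,175·88 / 12.86593) ≈ 1,034.12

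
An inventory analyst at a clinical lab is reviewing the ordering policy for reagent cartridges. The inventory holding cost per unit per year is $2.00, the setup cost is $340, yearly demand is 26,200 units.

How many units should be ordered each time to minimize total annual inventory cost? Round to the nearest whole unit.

Q* = √(2·D·S / H) = √(2·26,200·340 / 2) = √8,908,000.0 ≈ 2,984.63

2,985 units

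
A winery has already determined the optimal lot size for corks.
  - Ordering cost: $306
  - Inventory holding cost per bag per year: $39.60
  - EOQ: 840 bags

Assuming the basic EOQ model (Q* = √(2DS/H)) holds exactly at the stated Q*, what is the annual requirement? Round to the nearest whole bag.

45,656 bags per year

From Q* = √(2DS/H) ⇒ Q*² = 2DS/H.
D = Q²H / (2S) = 840² × 39.6 / (2 × 306) = 45,656.47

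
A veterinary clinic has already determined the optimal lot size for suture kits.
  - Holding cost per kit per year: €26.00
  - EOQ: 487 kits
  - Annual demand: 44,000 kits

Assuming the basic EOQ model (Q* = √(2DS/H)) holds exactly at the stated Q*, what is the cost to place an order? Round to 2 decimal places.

€70.07

Since Q* = (2DS/H)^½, squaring gives Q*²·H = 2DS.
S = Q²H / (2D) = 487² × 26 / (2 × 44,000) = 70.0727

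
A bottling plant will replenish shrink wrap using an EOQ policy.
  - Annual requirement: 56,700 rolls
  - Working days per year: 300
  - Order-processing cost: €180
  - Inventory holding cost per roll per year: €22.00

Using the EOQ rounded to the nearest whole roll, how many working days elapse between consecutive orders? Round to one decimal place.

5.1 days

Q* = √(2·D·S / H) = √(2·56,700·180 / 22) = √927,818.2 ≈ 963.23 → Q = 963 rolls
T = Q/D × 300 days = 963/56,700 × 300 = 5.095 days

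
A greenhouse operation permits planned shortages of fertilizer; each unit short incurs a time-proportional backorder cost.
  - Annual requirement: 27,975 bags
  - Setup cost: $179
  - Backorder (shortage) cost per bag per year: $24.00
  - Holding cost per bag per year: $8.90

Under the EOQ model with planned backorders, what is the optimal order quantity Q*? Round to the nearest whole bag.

1,242 bags

Q* = √(2DS/H) · √((H + b)/b)
   = √(2 × 27,975 × 179 / 8.9) · √((8.9 + 24) / 24)
   = 1,060.795 × 1.1708 ≈ 1,242.01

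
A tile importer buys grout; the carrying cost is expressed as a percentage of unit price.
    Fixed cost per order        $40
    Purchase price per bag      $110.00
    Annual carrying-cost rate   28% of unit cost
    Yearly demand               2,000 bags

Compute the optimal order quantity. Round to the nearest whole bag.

H = i·C = 0.28 × $110 = $30.8000 per bag-year
EOQ = √(2DS/H) = √(2 × 2,000 × 40 / 30.8)
    = √(5,194.81) ≈ 72.07

72 bags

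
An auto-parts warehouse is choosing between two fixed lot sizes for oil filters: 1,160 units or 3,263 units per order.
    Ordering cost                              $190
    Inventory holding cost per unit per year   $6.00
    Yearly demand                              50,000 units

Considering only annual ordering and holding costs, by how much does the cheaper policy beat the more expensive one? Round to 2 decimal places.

Annual cost at Q: ordering D·S/Q plus holding Q·H/2.
TC(1,160) = (50,000/1,160)×190 + (1,160/2)×6 = $11,669.66
TC(3,263) = (50,000/3,263)×190 + (3,263/2)×6 = $12,700.43
|ΔTC| = |$11,669.66 − $12,700.43| = $1,030.78

$1,030.78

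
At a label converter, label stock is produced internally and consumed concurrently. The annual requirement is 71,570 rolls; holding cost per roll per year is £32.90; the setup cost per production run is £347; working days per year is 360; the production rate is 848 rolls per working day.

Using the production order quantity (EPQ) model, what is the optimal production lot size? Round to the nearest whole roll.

1,404 rolls

d = 71,570/360 = 198.8056 rolls/day;  effective holding cost H(1 − d/p) = 32.9·(1 − 198.8056/848) = 25.18691
Q* = √(2DS / H_eff) = √(2·71,570·347 / 25.18691) ≈ 1,404.29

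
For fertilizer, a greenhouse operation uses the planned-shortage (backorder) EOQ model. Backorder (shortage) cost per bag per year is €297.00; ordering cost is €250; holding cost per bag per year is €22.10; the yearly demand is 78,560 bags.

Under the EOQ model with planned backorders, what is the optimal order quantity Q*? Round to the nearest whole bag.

1,382 bags

Basic EOQ = √(2·78,560·250/22.1) = 1,333.182
Backorder adjustment √((H+b)/b) = √((22.1+297)/297) = 1.0365
Q* = 1,333.182 × 1.0365 ≈ 1,381.89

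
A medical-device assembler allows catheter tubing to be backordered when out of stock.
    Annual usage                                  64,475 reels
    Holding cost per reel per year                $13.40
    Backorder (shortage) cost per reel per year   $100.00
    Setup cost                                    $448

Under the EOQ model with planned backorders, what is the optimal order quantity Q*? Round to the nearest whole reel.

Q* = √(2DS/H) · √((H + b)/b)
   = √(2 × 64,475 × 448 / 13.4) · √((13.4 + 100) / 100)
   = 2,076.334 × 1.0649 ≈ 2,211.08

2,211 reels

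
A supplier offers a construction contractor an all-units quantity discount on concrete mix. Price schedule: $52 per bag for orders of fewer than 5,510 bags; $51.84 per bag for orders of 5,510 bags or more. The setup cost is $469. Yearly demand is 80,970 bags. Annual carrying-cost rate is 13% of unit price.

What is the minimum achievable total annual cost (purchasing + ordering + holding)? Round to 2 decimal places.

H₁ = 13%×$52 = $6.7600;  H₂ = 13%×$51.84 = $6.7392
EOQ₁ = √(2×80,970×469/6.7600) = 3,351.89  (< 5,510, feasible at tier 1)
EOQ₂ = √(2×80,970×469/6.7392) = 3,357.06  (< 5,510 → use Q = 5,510 at tier-2 price)
TC(tier 1 (EOQ₁), Q≈3,351.9) = $4,233,098.80
TC(tier 2, Q≈5,510.0) = $4,222,943.30
Minimum at tier 2: $4,222,943.30

$4,222,943.30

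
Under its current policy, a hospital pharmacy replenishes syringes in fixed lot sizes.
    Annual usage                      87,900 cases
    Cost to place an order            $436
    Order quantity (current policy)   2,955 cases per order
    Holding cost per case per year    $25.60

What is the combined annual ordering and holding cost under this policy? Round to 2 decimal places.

$50,793.34

Orders/yr = 87,900/2,955 = 29.746; ordering cost = 29.746 × $436 = $12,969.34
Average inventory = 2,955/2 = 1477.5; holding cost = 1477.5 × $25.6 = $37,824.00
Total = $12,969.34 + $37,824.00 = $50,793.34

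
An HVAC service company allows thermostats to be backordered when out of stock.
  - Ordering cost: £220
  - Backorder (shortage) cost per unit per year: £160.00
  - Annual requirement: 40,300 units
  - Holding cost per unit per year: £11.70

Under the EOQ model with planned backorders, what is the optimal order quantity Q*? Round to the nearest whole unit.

Q* = √(2DS/H) · √((H + b)/b)
   = √(2 × 40,300 × 220 / 11.7) · √((11.7 + 160) / 160)
   = 1,231.079 × 1.0359 ≈ 1,275.30

1,275 units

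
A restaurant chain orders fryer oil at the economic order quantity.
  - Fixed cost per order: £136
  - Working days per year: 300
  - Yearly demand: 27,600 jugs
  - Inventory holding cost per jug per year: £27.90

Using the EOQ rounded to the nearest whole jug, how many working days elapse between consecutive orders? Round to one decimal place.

5.6 days

Q* = √(2·D·S / H) = √(2·27,600·136 / 27.9) = √269,075.3 ≈ 518.72 → Q = 519 jugs
Days between orders = 300 / (D/Q) = 300 / 53.179 ≈ 5.641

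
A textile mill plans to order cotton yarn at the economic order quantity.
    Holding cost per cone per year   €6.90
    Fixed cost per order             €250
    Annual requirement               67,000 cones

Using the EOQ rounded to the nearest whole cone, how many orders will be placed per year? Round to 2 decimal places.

Q* = √(2·D·S / H) = √(2·67,000·250 / 6.9) = √4,855,072.5 ≈ 2,203.42 → Q = 2,203
Orders per year = D/Q = 67,000 / 2,203 = 30.413

30.41 orders per year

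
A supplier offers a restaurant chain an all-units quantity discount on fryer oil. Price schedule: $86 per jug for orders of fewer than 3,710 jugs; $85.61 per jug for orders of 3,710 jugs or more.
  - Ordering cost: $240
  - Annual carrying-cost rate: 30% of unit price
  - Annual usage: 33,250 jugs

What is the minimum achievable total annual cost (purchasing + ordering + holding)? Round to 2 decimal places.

H₁ = 30%×$86 = $25.8000;  H₂ = 30%×$85.61 = $25.6830
EOQ₁ = √(2×33,250×240/25.8000) = 786.51  (< 3,710, feasible at tier 1)
EOQ₂ = √(2×33,250×240/25.6830) = 788.30  (< 3,710 → use Q = 3,710 at tier-2 price)
TC(tier 1 (EOQ₁), Q≈786.5) = $2,879,792.07
TC(tier 2, Q≈3,710.0) = $2,896,325.41
Minimum at tier 1 (EOQ₁): $2,879,792.07

$2,879,792.07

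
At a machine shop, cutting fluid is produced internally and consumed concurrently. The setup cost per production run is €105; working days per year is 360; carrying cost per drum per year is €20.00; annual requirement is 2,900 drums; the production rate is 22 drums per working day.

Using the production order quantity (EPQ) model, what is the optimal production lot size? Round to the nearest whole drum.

219 drums

d = 2,900/360 = 8.0556 drums/day;  effective holding cost H(1 − d/p) = 20·(1 − 8.0556/22) = 12.67677
Q* = √(2DS / H_eff) = √(2·2,900·105 / 12.67677) ≈ 219.18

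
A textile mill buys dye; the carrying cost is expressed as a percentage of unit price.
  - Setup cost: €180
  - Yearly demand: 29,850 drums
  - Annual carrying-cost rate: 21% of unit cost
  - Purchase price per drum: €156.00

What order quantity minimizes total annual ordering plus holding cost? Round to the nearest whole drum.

573 drums

H = i·C = 0.21 × €156 = €32.7600 per drum-year
Q* = √(2·D·S / H) = √(2·29,850·180 / 32.76) = √328,022.0 ≈ 572.73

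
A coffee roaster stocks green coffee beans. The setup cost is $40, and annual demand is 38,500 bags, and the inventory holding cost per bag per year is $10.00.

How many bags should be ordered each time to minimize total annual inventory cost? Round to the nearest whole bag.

Optimal lot size Q* = (2 × 38,500 × $40 / $10)^½ ≈ 554.98

555 bags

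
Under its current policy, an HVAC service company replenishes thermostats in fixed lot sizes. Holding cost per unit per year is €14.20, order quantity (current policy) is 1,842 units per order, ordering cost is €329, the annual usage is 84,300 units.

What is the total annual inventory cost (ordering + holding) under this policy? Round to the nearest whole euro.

€28,135

Orders/yr = 84,300/1,842 = 45.765; ordering cost = 45.765 × €329 = €15,056.84
Average inventory = 1,842/2 = 921; holding cost = 921 × €14.2 = €13,078.20
Total = €15,056.84 + €13,078.20 = €28,135.04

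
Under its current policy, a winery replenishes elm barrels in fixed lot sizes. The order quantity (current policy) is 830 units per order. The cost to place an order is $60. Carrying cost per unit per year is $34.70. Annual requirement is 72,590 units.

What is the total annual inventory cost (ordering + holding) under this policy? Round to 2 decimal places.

$19,647.97

Ordering: D/Q × S = 72,590/830 × $60 = $5,247.47
Holding:  Q/2 × H = 830/2 × $34.7 = $14,400.50
Total = $5,247.47 + $14,400.50 = $19,647.97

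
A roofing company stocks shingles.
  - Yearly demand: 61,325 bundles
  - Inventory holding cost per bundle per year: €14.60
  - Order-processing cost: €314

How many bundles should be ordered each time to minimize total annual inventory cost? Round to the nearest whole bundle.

Optimal lot size Q* = (2 × 61,325 × €314 / €14.6)^½ ≈ 1,624.14

1,624 bundles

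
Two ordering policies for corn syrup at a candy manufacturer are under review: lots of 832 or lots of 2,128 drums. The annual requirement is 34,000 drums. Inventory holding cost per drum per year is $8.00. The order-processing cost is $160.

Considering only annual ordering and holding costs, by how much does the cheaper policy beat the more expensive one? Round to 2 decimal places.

$1,201.93

For each Q, cost = (D/Q)·S + (Q/2)·H.
TC(832) = (34,000/832)×160 + (832/2)×8 = $9,866.46
TC(2,128) = (34,000/2,128)×160 + (2,128/2)×8 = $11,068.39
Lots of 832 are cheaper by $1,201.93.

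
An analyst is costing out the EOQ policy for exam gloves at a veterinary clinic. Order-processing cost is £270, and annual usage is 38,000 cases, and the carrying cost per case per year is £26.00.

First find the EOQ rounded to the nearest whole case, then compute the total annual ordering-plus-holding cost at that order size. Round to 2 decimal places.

£23,098.05

Q* = √(2·D·S / H) = √(2·38,000·270 / 26) = √789,230.8 ≈ 888.39 → Q = 888 cases
Orders/yr = 38,000/888 = 42.793; ordering cost = 42.793 × £270 = £11,554.05
Average inventory = 888/2 = 444; holding cost = 444 × £26 = £11,544.00
Total = £11,554.05 + £11,544.00 = £23,098.05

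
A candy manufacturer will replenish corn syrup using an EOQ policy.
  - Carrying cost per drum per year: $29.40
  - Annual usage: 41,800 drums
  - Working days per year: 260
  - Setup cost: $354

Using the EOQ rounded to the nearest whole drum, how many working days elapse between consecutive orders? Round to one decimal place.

6.2 days

Q* = √(2·D·S / H) = √(2·41,800·354 / 29.4) = √1,006,612.2 ≈ 1,003.30 → Q = 1,003 drums
T = Q/D × 260 days = 1,003/41,800 × 260 = 6.239 days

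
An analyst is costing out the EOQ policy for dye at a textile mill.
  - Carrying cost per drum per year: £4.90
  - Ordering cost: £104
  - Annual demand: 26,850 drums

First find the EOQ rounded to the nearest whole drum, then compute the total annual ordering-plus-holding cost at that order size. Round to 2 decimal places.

Optimal lot size Q* = (2 × 26,850 × £104 / £4.9)^½ ≈ 1,067.59 → Q = 1,068 drums
Annual ordering cost = (D/Q)·S = (26,850/1,068) × 104 = £2,614.61
Annual holding cost  = (Q/2)·H = (1,068/2) × 4.9 = £2,616.60
Total = £2,614.61 + £2,616.60 = £5,231.21

£5,231.21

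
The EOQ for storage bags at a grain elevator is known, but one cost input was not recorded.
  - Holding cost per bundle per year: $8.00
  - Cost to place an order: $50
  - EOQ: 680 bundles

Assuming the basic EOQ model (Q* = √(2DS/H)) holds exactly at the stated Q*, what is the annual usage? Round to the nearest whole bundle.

From Q* = √(2DS/H) ⇒ Q*² = 2DS/H.
D = Q²H / (2S) = 680² × 8 / (2 × 50) = 36,992.00

36,992 bundles per year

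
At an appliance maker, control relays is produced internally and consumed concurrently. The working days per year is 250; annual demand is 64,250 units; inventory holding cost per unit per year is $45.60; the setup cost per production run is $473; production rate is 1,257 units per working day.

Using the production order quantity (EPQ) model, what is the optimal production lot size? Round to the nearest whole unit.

1,294 units

d = 64,250/250 = 257.0000 units/day;  effective holding cost H(1 − d/p) = 45.6·(1 − 257.0000/1257) = 36.27685
Q* = √(2DS / H_eff) = √(2·64,250·473 / 36.27685) ≈ 1,294.40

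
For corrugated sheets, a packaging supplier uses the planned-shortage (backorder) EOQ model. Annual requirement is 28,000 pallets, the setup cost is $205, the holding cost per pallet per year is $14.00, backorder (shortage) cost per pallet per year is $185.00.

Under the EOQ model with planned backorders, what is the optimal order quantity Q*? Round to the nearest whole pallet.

Basic EOQ = √(2·28,000·205/14) = 905.539
Backorder adjustment √((H+b)/b) = √((14+185)/185) = 1.0371
Q* = 905.539 × 1.0371 ≈ 939.18

939 pallets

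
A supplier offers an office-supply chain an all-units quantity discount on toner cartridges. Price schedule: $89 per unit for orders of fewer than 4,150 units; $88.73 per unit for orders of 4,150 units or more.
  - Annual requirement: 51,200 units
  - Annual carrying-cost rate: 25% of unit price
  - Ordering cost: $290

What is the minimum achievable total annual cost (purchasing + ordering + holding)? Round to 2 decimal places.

$4,582,504.79

H₁ = 25%×$89 = $22.2500;  H₂ = 25%×$88.73 = $22.1825
EOQ₁ = √(2×51,200×290/22.2500) = 1,155.27  (< 4,150, feasible at tier 1)
EOQ₂ = √(2×51,200×290/22.1825) = 1,157.03  (< 4,150 → use Q = 4,150 at tier-2 price)
TC(tier 1 (EOQ₁), Q≈1,155.3) = $4,582,504.79
TC(tier 2, Q≈4,150.0) = $4,592,582.52
Minimum at tier 1 (EOQ₁): $4,582,504.79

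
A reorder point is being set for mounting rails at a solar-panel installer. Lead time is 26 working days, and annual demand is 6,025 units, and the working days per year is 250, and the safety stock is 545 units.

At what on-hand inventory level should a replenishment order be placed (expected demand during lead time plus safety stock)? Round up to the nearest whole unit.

Daily demand d = 6,025 / 250 = 24.100 units/day
Demand during lead time = 24.100 × 26 = 626.60
Reorder point = 626.60 + 545 = 1,171.60 → round up

1,172 units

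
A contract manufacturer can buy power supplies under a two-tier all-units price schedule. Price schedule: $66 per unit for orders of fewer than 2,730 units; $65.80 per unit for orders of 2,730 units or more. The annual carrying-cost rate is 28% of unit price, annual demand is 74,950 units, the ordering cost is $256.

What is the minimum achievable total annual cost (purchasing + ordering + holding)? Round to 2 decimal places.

$4,963,887.04

H₁ = 28%×$66 = $18.4800;  H₂ = 28%×$65.80 = $18.4240
EOQ₁ = √(2×74,950×256/18.4800) = 1,441.02  (< 2,730, feasible at tier 1)
EOQ₂ = √(2×74,950×256/18.4240) = 1,443.21  (< 2,730 → use Q = 2,730 at tier-2 price)
TC(tier 1 (EOQ₁), Q≈1,441.0) = $4,973,330.04
TC(tier 2, Q≈2,730.0) = $4,963,887.04
Minimum at tier 2: $4,963,887.04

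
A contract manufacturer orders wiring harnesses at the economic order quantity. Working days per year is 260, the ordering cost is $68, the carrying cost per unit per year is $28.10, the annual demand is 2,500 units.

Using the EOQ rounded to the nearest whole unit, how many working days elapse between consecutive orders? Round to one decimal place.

2DS/H = 2·2,500·68/28.1 = 12,099.64
EOQ = √12,099.64 ≈ 110.00 → Q = 110 units
Days between orders = 260 / (D/Q) = 260 / 22.727 ≈ 11.440

11.4 days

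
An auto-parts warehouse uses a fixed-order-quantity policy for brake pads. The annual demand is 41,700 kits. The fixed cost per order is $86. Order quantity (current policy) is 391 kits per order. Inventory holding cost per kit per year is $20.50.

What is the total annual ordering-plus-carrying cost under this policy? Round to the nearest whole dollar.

Annual ordering cost = (D/Q)·S = (41,700/391) × 86 = $9,171.87
Annual holding cost  = (Q/2)·H = (391/2) × 20.5 = $4,007.75
Total = $9,171.87 + $4,007.75 = $13,179.62

$13,180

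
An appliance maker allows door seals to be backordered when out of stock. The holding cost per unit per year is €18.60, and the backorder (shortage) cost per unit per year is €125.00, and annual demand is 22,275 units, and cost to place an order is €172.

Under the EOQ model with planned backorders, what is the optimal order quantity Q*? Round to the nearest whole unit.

688 units

Basic EOQ = √(2·22,275·172/18.6) = 641.847
Backorder adjustment √((H+b)/b) = √((18.6+125)/125) = 1.0718
Q* = 641.847 × 1.0718 ≈ 687.95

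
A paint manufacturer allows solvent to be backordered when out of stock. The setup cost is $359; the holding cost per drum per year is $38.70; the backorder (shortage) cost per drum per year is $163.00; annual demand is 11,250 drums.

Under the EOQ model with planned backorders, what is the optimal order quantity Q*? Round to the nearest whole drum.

508 drums

Basic EOQ = √(2·11,250·359/38.7) = 456.860
Backorder adjustment √((H+b)/b) = √((38.7+163)/163) = 1.1124
Q* = 456.860 × 1.1124 ≈ 508.21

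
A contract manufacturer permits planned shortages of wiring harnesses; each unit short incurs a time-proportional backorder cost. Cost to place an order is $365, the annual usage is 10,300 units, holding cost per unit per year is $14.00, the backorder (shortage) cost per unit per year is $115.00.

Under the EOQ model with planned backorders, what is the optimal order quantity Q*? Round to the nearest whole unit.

776 units

Basic EOQ = √(2·10,300·365/14) = 732.852
Backorder adjustment √((H+b)/b) = √((14+115)/115) = 1.0591
Q* = 732.852 × 1.0591 ≈ 776.18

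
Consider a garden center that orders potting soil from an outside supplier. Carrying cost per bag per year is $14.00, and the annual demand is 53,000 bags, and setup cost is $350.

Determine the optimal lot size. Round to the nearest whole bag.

Q* = √(2·D·S / H) = √(2·53,000·350 / 14) = √2,650,000.0 ≈ 1,627.88

1,628 bags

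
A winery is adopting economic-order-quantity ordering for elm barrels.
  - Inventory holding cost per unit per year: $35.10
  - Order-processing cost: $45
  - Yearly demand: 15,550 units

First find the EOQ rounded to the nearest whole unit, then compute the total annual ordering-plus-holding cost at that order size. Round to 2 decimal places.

Optimal lot size Q* = (2 × 15,550 × $45 / $35.1)^½ ≈ 199.68 → Q = 200 units
Annual ordering cost = (D/Q)·S = (15,550/200) × 45 = $3,498.75
Annual holding cost  = (Q/2)·H = (200/2) × 35.1 = $3,510.00
Total = $3,498.75 + $3,510.00 = $7,008.75

$7,008.75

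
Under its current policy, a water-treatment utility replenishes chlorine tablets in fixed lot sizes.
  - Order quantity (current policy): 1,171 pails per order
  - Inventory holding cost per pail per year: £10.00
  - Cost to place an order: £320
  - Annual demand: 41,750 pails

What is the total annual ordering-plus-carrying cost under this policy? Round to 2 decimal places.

Ordering: D/Q × S = 41,750/1,171 × £320 = £11,409.05
Holding:  Q/2 × H = 1,171/2 × £10 = £5,855.00
Total = £11,409.05 + £5,855.00 = £17,264.05

£17,264.05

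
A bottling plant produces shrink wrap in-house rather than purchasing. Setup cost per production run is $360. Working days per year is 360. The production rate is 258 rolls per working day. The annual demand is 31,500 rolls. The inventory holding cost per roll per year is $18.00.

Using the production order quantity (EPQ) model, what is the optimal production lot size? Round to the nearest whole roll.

1,381 rolls

Daily demand d = 31,500/360 = 87.500; p = 258; 1 − d/p = 0.66085
EPQ = √(2DS / (H(1 − d/p)))
    = √(2 × 31,500 × 360 / (18 × 0.66085)) ≈ 1,380.81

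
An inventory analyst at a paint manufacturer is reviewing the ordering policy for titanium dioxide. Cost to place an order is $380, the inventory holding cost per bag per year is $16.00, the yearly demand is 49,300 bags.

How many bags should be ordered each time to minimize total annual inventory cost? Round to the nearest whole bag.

Optimal lot size Q* = (2 × 49,300 × $380 / $16)^½ ≈ 1,530.28

1,530 bags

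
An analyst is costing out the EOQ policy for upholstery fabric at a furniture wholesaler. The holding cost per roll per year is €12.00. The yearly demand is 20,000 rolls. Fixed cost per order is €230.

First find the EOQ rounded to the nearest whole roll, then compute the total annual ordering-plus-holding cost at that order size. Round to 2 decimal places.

2DS/H = 2·20,000·230/12 = 766,666.67
EOQ = √766,666.67 ≈ 875.60 → Q = 876 rolls
Ordering: D/Q × S = 20,000/876 × €230 = €5,251.14
Holding:  Q/2 × H = 876/2 × €12 = €5,256.00
Total = €5,251.14 + €5,256.00 = €10,507.14

€10,507.14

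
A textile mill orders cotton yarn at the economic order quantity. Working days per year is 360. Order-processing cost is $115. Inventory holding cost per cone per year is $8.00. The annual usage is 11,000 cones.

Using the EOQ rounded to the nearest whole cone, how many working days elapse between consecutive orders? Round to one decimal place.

18.4 days

Q* = √(2·D·S / H) = √(2·11,000·115 / 8) = √316,250.0 ≈ 562.36 → Q = 562 cones
Days between orders = 360 / (D/Q) = 360 / 19.573 ≈ 18.393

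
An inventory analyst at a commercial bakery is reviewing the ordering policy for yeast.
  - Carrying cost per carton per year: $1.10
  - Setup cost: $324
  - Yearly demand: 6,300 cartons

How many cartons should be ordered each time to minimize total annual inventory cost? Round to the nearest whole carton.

Optimal lot size Q* = (2 × 6,300 × $324 / $1.1)^½ ≈ 1,926.47

1,926 cartons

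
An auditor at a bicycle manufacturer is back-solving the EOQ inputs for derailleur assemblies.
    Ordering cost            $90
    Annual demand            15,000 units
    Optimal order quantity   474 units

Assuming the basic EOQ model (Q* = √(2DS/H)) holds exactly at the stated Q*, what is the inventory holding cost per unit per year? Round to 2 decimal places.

$12.02

Since Q* = (2DS/H)^½, squaring gives Q*²·H = 2DS.
H = 2DS / Q² = 2 × 15,000 × 90 / 474² = 12.0173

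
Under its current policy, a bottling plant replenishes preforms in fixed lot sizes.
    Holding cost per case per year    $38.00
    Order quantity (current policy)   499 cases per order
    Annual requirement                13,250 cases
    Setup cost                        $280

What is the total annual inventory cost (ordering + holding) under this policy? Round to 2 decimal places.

Annual ordering cost = (D/Q)·S = (13,250/499) × 280 = $7,434.87
Annual holding cost  = (Q/2)·H = (499/2) × 38 = $9,481.00
Total = $7,434.87 + $9,481.00 = $16,915.87

$16,915.87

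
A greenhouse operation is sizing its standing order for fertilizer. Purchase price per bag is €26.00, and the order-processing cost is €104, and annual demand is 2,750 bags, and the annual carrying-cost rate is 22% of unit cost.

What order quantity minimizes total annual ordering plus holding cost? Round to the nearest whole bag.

316 bags

Holding cost per bag per year: H = 22% × €26 = €5.7200
Q* = √(2·D·S / H) = √(2·2,750·104 / 5.72) = √100,000.0 ≈ 316.23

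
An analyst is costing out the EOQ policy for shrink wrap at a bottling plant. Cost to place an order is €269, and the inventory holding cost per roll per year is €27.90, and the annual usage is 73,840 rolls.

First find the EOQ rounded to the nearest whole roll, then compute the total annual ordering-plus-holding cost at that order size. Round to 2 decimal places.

€33,291.94

Q* = √(2·D·S / H) = √(2·73,840·269 / 27.9) = √1,423,868.1 ≈ 1,193.26 → Q = 1,193 rolls
Ordering: D/Q × S = 73,840/1,193 × €269 = €16,649.59
Holding:  Q/2 × H = 1,193/2 × €27.9 = €16,642.35
Total = €16,649.59 + €16,642.35 = €33,291.94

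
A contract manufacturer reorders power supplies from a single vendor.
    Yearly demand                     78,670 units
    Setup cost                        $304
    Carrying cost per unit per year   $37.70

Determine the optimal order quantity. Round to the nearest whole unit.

1,126 units

Q* = √(2·D·S / H) = √(2·78,670·304 / 37.7) = √1,268,736.3 ≈ 1,126.38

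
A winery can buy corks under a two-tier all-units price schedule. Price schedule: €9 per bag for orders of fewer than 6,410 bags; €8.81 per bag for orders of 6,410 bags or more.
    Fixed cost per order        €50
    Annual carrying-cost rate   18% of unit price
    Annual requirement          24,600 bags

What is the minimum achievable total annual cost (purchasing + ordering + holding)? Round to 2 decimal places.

H₁ = 18%×€9 = €1.6200;  H₂ = 18%×€8.81 = €1.5858
EOQ₁ = √(2×24,600×50/1.6200) = 1,232.28  (< 6,410, feasible at tier 1)
EOQ₂ = √(2×24,600×50/1.5858) = 1,245.50  (< 6,410 → use Q = 6,410 at tier-2 price)
TC(tier 1 (EOQ₁), Q≈1,232.3) = €223,396.30
TC(tier 2, Q≈6,410.0) = €222,000.38
Minimum at tier 2: €222,000.38

€222,000.38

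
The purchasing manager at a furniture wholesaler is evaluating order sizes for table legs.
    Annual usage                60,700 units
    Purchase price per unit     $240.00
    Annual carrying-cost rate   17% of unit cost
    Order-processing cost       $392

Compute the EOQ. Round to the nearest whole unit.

H = i·C = 0.17 × $240 = $40.8000 per unit-year
EOQ = √(2DS/H) = √(2 × 60,700 × 392 / 40.8)
    = √(1,166,392.16) ≈ 1,080.00

1,080 units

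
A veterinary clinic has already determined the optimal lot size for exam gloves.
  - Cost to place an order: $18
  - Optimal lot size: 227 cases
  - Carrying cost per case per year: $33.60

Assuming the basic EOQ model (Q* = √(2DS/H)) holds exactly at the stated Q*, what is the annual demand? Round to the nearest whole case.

From Q* = √(2DS/H) ⇒ Q*² = 2DS/H.
D = Q²H / (2S) = 227² × 33.6 / (2 × 18) = 48,093.73

48,094 cases per year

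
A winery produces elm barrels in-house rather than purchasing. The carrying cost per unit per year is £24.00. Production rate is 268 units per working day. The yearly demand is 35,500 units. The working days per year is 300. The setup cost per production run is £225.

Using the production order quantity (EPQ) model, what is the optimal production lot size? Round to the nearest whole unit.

d = 35,500/300 = 118.3333 units/day;  effective holding cost H(1 − d/p) = 24·(1 − 118.3333/268) = 13.40299
Q* = √(2DS / H_eff) = √(2·35,500·225 / 13.40299) ≈ 1,091.74

1,092 units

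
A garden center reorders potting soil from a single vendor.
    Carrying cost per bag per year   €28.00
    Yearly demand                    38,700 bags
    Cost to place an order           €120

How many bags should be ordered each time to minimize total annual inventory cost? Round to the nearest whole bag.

576 bags

EOQ = √(2DS/H) = √(2 × 38,700 × 120 / 28)
    = √(331,714.29) ≈ 575.95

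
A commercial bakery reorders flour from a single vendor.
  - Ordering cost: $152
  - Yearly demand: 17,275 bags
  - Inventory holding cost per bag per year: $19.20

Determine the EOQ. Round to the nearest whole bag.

Optimal lot size Q* = (2 × 17,275 × $152 / $19.2)^½ ≈ 522.99

523 bags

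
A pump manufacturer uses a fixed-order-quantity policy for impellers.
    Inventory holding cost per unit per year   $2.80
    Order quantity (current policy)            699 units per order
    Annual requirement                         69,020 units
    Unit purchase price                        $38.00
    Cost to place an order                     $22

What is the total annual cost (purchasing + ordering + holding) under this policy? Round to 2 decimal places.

$2,625,910.90

Annual ordering cost = (D/Q)·S = (69,020/699) × 22 = $2,172.30
Annual holding cost  = (Q/2)·H = (699/2) × 2.8 = $978.60
Purchase cost = D·C = 69,020 × 38 = $2,622,760.00
Total = $2,172.30 + $978.60 + $2,622,760.00 = $2,625,910.90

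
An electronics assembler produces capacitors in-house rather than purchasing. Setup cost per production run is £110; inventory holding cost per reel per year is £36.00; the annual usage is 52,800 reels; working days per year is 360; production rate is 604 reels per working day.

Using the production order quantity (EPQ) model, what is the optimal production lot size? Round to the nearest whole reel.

653 reels

d = 52,800/360 = 146.6667 reels/day;  effective holding cost H(1 − d/p) = 36·(1 − 146.6667/604) = 27.25828
Q* = √(2DS / H_eff) = √(2·52,800·110 / 27.25828) ≈ 652.80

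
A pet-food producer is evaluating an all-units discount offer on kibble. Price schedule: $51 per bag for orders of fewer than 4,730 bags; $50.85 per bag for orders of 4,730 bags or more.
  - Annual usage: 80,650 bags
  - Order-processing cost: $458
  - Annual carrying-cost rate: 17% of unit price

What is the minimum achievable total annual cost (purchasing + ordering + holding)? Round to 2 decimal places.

$4,129,305.98

H₁ = 17%×$51 = $8.6700;  H₂ = 17%×$50.85 = $8.6445
EOQ₁ = √(2×80,650×458/8.6700) = 2,919.04  (< 4,730, feasible at tier 1)
EOQ₂ = √(2×80,650×458/8.6445) = 2,923.34  (< 4,730 → use Q = 4,730 at tier-2 price)
TC(tier 1 (EOQ₁), Q≈2,919.0) = $4,138,458.10
TC(tier 2, Q≈4,730.0) = $4,129,305.98
Minimum at tier 2: $4,129,305.98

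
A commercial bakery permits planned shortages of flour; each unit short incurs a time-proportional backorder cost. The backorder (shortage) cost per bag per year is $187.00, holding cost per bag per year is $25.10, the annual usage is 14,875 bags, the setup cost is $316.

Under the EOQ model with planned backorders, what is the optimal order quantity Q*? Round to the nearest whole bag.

652 bags

Basic EOQ = √(2·14,875·316/25.1) = 611.998
Backorder adjustment √((H+b)/b) = √((25.1+187)/187) = 1.0650
Q* = 611.998 × 1.0650 ≈ 651.78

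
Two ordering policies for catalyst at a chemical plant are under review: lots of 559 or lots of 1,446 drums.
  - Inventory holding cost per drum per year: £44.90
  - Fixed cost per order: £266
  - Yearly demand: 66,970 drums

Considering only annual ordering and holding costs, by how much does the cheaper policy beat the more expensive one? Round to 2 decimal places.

Annual cost at Q: ordering D·S/Q plus holding Q·H/2.
TC(559) = (66,970/559)×266 + (559/2)×44.9 = £44,417.21
TC(1,446) = (66,970/1,446)×266 + (1,446/2)×44.9 = £44,782.22
|ΔTC| = |£44,417.21 − £44,782.22| = £365.01

£365.01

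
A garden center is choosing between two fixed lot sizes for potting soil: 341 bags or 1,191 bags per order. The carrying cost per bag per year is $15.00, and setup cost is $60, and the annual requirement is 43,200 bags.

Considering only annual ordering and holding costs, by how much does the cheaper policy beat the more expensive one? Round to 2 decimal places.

Annual cost at Q: ordering D·S/Q plus holding Q·H/2.
TC(341) = (43,200/341)×60 + (341/2)×15 = $10,158.67
TC(1,191) = (43,200/1,191)×60 + (1,191/2)×15 = $11,108.82
|ΔTC| = |$10,158.67 − $11,108.82| = $950.15

$950.15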